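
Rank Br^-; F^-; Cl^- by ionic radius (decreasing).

Br^- > Cl^- > F^-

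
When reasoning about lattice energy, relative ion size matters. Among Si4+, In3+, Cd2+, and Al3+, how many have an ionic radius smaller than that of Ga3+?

Tabulating Z and e⁻: Si4+ (Z=14, 10 e⁻), Al3+ (Z=13, 10 e⁻), Ga3+ (Z=31, 28 e⁻), In3+ (Z=49, 46 e⁻), Cd2+ (Z=48, 46 e⁻). Si4+ < Al3+ (both 10 e⁻, Z=14>13); Al3+ < Ga3+ (same group, period 3 vs 4); Ga3+ < In3+ (same group, 1 shell fewer); In3+ < Cd2+ (both 46 e⁻, Z=49>48).
Ordering all of them (including Ga3+) by radius gives Si4+ < Al3+ < Ga3+ < In3+ < Cd2+. Count: 2.

2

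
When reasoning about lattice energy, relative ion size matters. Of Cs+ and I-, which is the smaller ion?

Cs+

All of these have 54 electrons (isoelectronic). With the same electron cloud, the ion with the most protons pulls it in tightest. Nuclear charges: Cs+ (Z=55), I- (Z=53). Highest Z is smallest.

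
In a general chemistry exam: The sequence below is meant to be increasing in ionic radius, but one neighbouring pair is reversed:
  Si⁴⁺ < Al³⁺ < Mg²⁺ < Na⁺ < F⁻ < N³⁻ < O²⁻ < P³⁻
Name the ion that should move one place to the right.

N³⁻

Compare adjacent ions: O²⁻ and N³⁻ share 10 electrons; the higher nuclear charge on O (Z=8) contracts it more, so O²⁻ < N³⁻ — yet in this increasing list N³⁻ sits before O²⁻. Nothing else is reversed, so N³⁻ should move one place to the right.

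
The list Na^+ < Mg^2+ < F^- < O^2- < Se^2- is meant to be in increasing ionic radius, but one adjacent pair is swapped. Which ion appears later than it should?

Check each adjacent pair. Na^+ and Mg^2+ are reversed: Mg^2+ and Na^+ share 10 electrons; the higher nuclear charge on Mg (Z=12) contracts it more, so Mg^2+ < Na^+. No other neighbouring pair contradicts the periodic trends, so Mg^2+ is the ion listed too late.

Mg^2+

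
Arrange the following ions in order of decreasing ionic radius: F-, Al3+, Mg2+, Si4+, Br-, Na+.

Tabulating Z and e⁻: Si4+ has 10 e⁻ (Z=14), Al3+ has 10 e⁻ (Z=13), Mg2+ has 10 e⁻ (Z=12), Na+ has 10 e⁻ (Z=11), F- has 10 e⁻ (Z=9), Br- has 36 e⁻ (Z=35). Si4+ < Al3+ (isoelectronic, higher Z=14 is smaller); Al3+ < Mg2+ (isoelectronic, higher Z=13 is smaller); Mg2+ < Na+ (isoelectronic, higher Z=12 is smaller); Na+ < F- (both 10 e⁻, Z=11>9); F- < Br- (same group, 2 shells fewer).

Br- > F- > Na+ > Mg2+ > Al3+ > Si4+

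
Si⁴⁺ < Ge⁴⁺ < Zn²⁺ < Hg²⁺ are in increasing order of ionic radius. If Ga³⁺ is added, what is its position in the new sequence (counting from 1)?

3

Work out protons and electrons: Si⁴⁺ has 10 e⁻ (Z=14), Ge⁴⁺ has 28 e⁻ (Z=32), Ga³⁺ has 28 e⁻ (Z=31), Zn²⁺ has 28 e⁻ (Z=30), Hg²⁺ has 78 e⁻ (Z=80). Si⁴⁺ < Ge⁴⁺ (same group, 1 shell fewer); Ge⁴⁺ < Ga³⁺ (isoelectronic, higher Z=32 is smaller); Ga³⁺ < Zn²⁺ (isoelectronic, higher Z=31 is smaller); Zn²⁺ < Hg²⁺ (same group, 2 shells fewer).
The complete sequence is Si⁴⁺ < Ge⁴⁺ < Ga³⁺ < Zn²⁺ < Hg²⁺. Ga³⁺ sits at position 3.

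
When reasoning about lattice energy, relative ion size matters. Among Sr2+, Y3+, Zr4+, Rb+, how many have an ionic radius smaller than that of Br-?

4

All of these have 36 electrons (isoelectronic). With the same electron cloud, the ion with the most protons pulls it in tightest. Nuclear charges: Zr4+ (Z=40), Y3+ (Z=39), Sr2+ (Z=38), Rb+ (Z=37), Br- (Z=35). Highest Z is smallest.
Relative to Br-, the ions that are smaller are Zr4+, Y3+, Sr2+, Rb+. So 4 are smaller.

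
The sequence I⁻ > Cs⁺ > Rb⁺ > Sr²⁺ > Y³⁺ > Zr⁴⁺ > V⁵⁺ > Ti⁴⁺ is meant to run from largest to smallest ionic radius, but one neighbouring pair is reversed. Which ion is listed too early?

V⁵⁺

Scanning neighbour by neighbour, only V⁵⁺/Ti⁴⁺ violates a trend: both have 18 electrons but Z(V)=23 > Z(Ti)=22, so V⁵⁺ should be the smaller of the two. That makes V⁵⁺ the one sitting a position early relative to where it belongs.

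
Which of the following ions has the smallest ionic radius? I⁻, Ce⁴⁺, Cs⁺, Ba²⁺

Ce⁴⁺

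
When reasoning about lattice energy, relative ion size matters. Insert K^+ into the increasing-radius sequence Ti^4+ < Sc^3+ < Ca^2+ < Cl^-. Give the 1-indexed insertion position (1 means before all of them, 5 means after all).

4

Isoelectronic series (18 e⁻ each). Size is set by nuclear charge: more protons means a smaller ion. Ti^4+ (Z=22), Sc^3+ (Z=21), Ca^2+ (Z=20), K^+ (Z=19), Cl^- (Z=17).
Putting K^+ in gives Ti^4+ < Sc^3+ < Ca^2+ < K^+ < Cl^-; it lands at slot 4.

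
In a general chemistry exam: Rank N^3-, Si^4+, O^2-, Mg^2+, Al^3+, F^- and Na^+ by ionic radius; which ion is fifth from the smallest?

F^-

Isoelectronic series (10 e⁻ each). Size is set by nuclear charge: more protons means a smaller ion. Si^4+ (Z=14), Al^3+ (Z=13), Mg^2+ (Z=12), Na^+ (Z=11), F^- (Z=9), O^2- (Z=8), N^3- (Z=7).
That gives Si^4+ < Al^3+ < Mg^2+ < Na^+ < F^- < O^2- < N^3-. From the smallest end, number 5 is F^-.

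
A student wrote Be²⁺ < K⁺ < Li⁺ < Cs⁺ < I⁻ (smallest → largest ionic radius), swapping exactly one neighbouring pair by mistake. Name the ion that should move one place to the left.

Li⁺

Check each adjacent pair. K⁺ and Li⁺ are reversed: both in group 1 with the same charge; Li⁺ (period 2) has the smaller radius. No other neighbouring pair contradicts the periodic trends, so Li⁺ is the ion listed too late.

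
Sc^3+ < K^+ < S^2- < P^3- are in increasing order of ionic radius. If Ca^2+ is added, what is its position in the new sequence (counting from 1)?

All of these have 18 electrons (isoelectronic). With the same electron cloud, the ion with the most protons pulls it in tightest. Nuclear charges: Sc^3+ (Z=21), Ca^2+ (Z=20), K^+ (Z=19), S^2- (Z=16), P^3- (Z=15). Highest Z is smallest.
The complete sequence is Sc^3+ < Ca^2+ < K^+ < S^2- < P^3-. Ca^2+ sits at position 2.

2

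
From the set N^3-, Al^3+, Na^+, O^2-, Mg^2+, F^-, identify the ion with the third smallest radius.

These species are isoelectronic with 10 electrons. The only difference is the number of protons: Al^3+ (Z=13), Mg^2+ (Z=12), Na^+ (Z=11), F^- (Z=9), O^2- (Z=8), N^3- (Z=7). The strongest nuclear pull (Al^3+) gives the smallest ion.
So the order is Al^3+ < Mg^2+ < Na^+ < F^- < O^2- < N^3-; the 3rd-smallest ion is Na^+.

Na^+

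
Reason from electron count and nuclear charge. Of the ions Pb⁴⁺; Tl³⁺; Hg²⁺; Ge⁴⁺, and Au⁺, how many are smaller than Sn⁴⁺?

1

Tabulating Z and e⁻: Ge⁴⁺: 28 e⁻, Z=32, Sn⁴⁺: 46 e⁻, Z=50, Pb⁴⁺: 78 e⁻, Z=82, Tl³⁺: 78 e⁻, Z=81, Hg²⁺: 78 e⁻, Z=80, Au⁺: 78 e⁻, Z=79. Ge⁴⁺ < Sn⁴⁺ (same group, period 4 vs 5); Sn⁴⁺ < Pb⁴⁺ (same group, period 5 vs 6); Pb⁴⁺ < Tl³⁺ (isoelectronic, higher Z=82 is smaller); Tl³⁺ < Hg²⁺ (isoelectronic, higher Z=81 is smaller); Hg²⁺ < Au⁺ (both 78 e⁻, Z=80>79).
Ordering all of them (including Sn⁴⁺) by radius gives Ge⁴⁺ < Sn⁴⁺ < Pb⁴⁺ < Tl³⁺ < Hg²⁺ < Au⁺. So 1 is smaller.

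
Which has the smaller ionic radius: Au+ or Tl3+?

Tl3+

Each ion has 78 electrons. The ranking follows nuclear charge in reverse — greater Z gives a smaller radius. Tl3+ (Z=81), Au+ (Z=79).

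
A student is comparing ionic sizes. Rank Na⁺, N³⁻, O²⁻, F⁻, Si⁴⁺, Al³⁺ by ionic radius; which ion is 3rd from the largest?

Isoelectronic series (10 e⁻ each). Size is set by nuclear charge: more protons means a smaller ion. Si⁴⁺ (Z=14), Al³⁺ (Z=13), Na⁺ (Z=11), F⁻ (Z=9), O²⁻ (Z=8), N³⁻ (Z=7).
Ordering: Si⁴⁺ < Al³⁺ < Na⁺ < F⁻ < O²⁻ < N³⁻. The 3rd largest is F⁻.

F⁻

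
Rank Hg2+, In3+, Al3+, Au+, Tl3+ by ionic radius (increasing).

Al3+ < In3+ < Tl3+ < Hg2+ < Au+

Work out protons and electrons: Al3+ (Z=13, 10 e⁻), In3+ (Z=49, 46 e⁻), Tl3+ (Z=81, 78 e⁻), Hg2+ (Z=80, 78 e⁻), Au+ (Z=79, 78 e⁻). Al3+ < In3+ (same group, period 3 vs 5); In3+ < Tl3+ (same group, period 5 vs 6); Tl3+ < Hg2+ (both 78 e⁻, Z=81>80); Hg2+ < Au+ (isoelectronic, higher Z=80 is smaller).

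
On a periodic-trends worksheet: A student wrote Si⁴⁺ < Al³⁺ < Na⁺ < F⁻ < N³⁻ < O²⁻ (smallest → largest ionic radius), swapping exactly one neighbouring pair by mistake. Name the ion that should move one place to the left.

O²⁻

The pair N³⁻, O²⁻ is the wrong way round — O²⁻ and N³⁻ share 10 electrons; the higher nuclear charge on O (Z=8) contracts it more, so O²⁻ < N³⁻. All other adjacent pairs agree with periodic trends, so O²⁻ is the misplaced ion.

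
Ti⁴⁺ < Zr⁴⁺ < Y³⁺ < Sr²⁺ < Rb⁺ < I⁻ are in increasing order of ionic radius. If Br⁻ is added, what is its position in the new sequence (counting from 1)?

First list Z and electron count for each: Ti⁴⁺ (Z=22, 18 e⁻), Zr⁴⁺ (Z=40, 36 e⁻), Y³⁺ (Z=39, 36 e⁻), Sr²⁺ (Z=38, 36 e⁻), Rb⁺ (Z=37, 36 e⁻), Br⁻ (Z=35, 36 e⁻), I⁻ (Z=53, 54 e⁻). Ti⁴⁺ < Zr⁴⁺ (same group, 1 shell fewer); Zr⁴⁺ < Y³⁺ (isoelectronic, higher Z=40 is smaller); Y³⁺ < Sr²⁺ (both 36 e⁻, Z=39>38); Sr²⁺ < Rb⁺ (both 36 e⁻, Z=38>37); Rb⁺ < Br⁻ (both 36 e⁻, Z=37>35); Br⁻ < I⁻ (same group, period 4 vs 5).
Merged order: Ti⁴⁺ < Zr⁴⁺ < Y³⁺ < Sr²⁺ < Rb⁺ < Br⁻ < I⁻ — Br⁻ is number 6.

6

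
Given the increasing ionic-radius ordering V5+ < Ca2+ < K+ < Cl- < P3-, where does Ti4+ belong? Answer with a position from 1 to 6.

2

These species are isoelectronic with 18 electrons. The only difference is the number of protons: V5+ (Z=23), Ti4+ (Z=22), Ca2+ (Z=20), K+ (Z=19), Cl- (Z=17), P3- (Z=15). The strongest nuclear pull (V5+) gives the smallest ion.
Putting Ti4+ in gives V5+ < Ti4+ < Ca2+ < K+ < Cl- < P3-; it lands at slot 2.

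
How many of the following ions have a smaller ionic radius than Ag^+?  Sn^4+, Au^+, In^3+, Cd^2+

Electron counts and nuclear charges: Sn^4+ has 46 e⁻ (Z=50), In^3+ has 46 e⁻ (Z=49), Cd^2+ has 46 e⁻ (Z=48), Ag^+ has 46 e⁻ (Z=47), Au^+ has 78 e⁻ (Z=79). Sn^4+ < In^3+ (isoelectronic, higher Z=50 is smaller); In^3+ < Cd^2+ (both 46 e⁻, Z=49>48); Cd^2+ < Ag^+ (both 46 e⁻, Z=48>47); Ag^+ < Au^+ (same group, period 5 vs 6).
Relative to Ag^+, the ions that are smaller are Sn^4+, In^3+, Cd^2+. That's 3.

3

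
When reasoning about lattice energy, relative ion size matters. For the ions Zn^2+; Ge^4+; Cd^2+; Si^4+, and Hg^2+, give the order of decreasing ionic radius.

Hg^2+ > Cd^2+ > Zn^2+ > Ge^4+ > Si^4+

First list Z and electron count for each: Si^4+ (Z=14, 10 e⁻), Ge^4+ (Z=32, 28 e⁻), Zn^2+ (Z=30, 28 e⁻), Cd^2+ (Z=48, 46 e⁻), Hg^2+ (Z=80, 78 e⁻). Si^4+ < Ge^4+ (same group, period 3 vs 4); Ge^4+ < Zn^2+ (isoelectronic, higher Z=32 is smaller); Zn^2+ < Cd^2+ (same group, 1 shell fewer); Cd^2+ < Hg^2+ (same group, 1 shell fewer).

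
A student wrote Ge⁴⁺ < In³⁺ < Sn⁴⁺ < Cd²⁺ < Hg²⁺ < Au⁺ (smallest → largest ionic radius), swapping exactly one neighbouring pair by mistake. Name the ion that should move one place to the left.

Compare adjacent ions: Sn⁴⁺ and In³⁺ share 46 electrons; the higher nuclear charge on Sn (Z=50) contracts it more, so Sn⁴⁺ < In³⁺ — yet in this increasing list In³⁺ sits before Sn⁴⁺. Nothing else is reversed, so Sn⁴⁺ should move one place to the left.

Sn⁴⁺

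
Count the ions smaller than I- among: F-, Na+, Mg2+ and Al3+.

4

Electron counts and nuclear charges: Al3+: 10 e⁻, Z=13, Mg2+: 10 e⁻, Z=12, Na+: 10 e⁻, Z=11, F-: 10 e⁻, Z=9, I-: 54 e⁻, Z=53. Al3+ < Mg2+ (isoelectronic, higher Z=13 is smaller); Mg2+ < Na+ (isoelectronic, higher Z=12 is smaller); Na+ < F- (both 10 e⁻, Z=11>9); F- < I- (same group, 3 shells fewer).
Overall: Al3+ < Mg2+ < Na+ < F- < I-. I- has 4 below it and 0 above. Count: 4.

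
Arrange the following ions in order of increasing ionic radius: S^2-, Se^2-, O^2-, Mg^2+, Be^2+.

Tabulating Z and e⁻: Be^2+ has 2 e⁻ (Z=4), Mg^2+ has 10 e⁻ (Z=12), O^2- has 10 e⁻ (Z=8), S^2- has 18 e⁻ (Z=16), Se^2- has 36 e⁻ (Z=34). Be^2+ < Mg^2+ (same group, period 2 vs 3); Mg^2+ < O^2- (isoelectronic, higher Z=12 is smaller); O^2- < S^2- (same group, 1 shell fewer); S^2- < Se^2- (same group, 1 shell fewer).

Be^2+ < Mg^2+ < O^2- < S^2- < Se^2-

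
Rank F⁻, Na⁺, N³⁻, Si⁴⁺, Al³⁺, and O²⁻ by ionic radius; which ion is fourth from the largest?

Na⁺

All of these have 10 electrons (isoelectronic). With the same electron cloud, the ion with the most protons pulls it in tightest. Nuclear charges: Si⁴⁺ (Z=14), Al³⁺ (Z=13), Na⁺ (Z=11), F⁻ (Z=9), O²⁻ (Z=8), N³⁻ (Z=7). Highest Z is smallest.
So the order is Si⁴⁺ < Al³⁺ < Na⁺ < F⁻ < O²⁻ < N³⁻; the 4th-largest ion is Na⁺.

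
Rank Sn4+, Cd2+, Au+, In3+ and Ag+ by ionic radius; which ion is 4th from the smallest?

Sn4+ has 46 e⁻ (Z=50), In3+ has 46 e⁻ (Z=49), Cd2+ has 46 e⁻ (Z=48), Ag+ has 46 e⁻ (Z=47), Au+ has 78 e⁻ (Z=79). Sn4+ < In3+ (isoelectronic, higher Z=50 is smaller); In3+ < Cd2+ (both 46 e⁻, Z=49>48); Cd2+ < Ag+ (isoelectronic, higher Z=48 is smaller); Ag+ < Au+ (same group, 1 shell fewer).
Ordering: Sn4+ < In3+ < Cd2+ < Ag+ < Au+. The 4th smallest is Ag+.

Ag+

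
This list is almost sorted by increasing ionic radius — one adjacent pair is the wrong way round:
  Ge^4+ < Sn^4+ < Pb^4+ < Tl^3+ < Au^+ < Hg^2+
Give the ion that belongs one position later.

Au^+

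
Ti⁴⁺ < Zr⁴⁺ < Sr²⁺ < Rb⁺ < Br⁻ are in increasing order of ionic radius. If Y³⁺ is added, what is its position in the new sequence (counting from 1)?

Work out protons and electrons: Ti⁴⁺ has 18 e⁻ (Z=22), Zr⁴⁺ has 36 e⁻ (Z=40), Y³⁺ has 36 e⁻ (Z=39), Sr²⁺ has 36 e⁻ (Z=38), Rb⁺ has 36 e⁻ (Z=37), Br⁻ has 36 e⁻ (Z=35). Ti⁴⁺ < Zr⁴⁺ (same group, 1 shell fewer); Zr⁴⁺ < Y³⁺ (both 36 e⁻, Z=40>39); Y³⁺ < Sr²⁺ (isoelectronic, higher Z=39 is smaller); Sr²⁺ < Rb⁺ (isoelectronic, higher Z=38 is smaller); Rb⁺ < Br⁻ (both 36 e⁻, Z=37>35).
With Y³⁺ included the full order is Ti⁴⁺ < Zr⁴⁺ < Y³⁺ < Sr²⁺ < Rb⁺ < Br⁻, so it takes position 3.

3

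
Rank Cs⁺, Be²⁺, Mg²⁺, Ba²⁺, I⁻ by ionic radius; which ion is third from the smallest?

Ba²⁺

Be²⁺ has 2 e⁻ (Z=4), Mg²⁺ has 10 e⁻ (Z=12), Ba²⁺ has 54 e⁻ (Z=56), Cs⁺ has 54 e⁻ (Z=55), I⁻ has 54 e⁻ (Z=53). Be²⁺ < Mg²⁺ (same group, 1 shell fewer); Mg²⁺ < Ba²⁺ (same group, 3 shells fewer); Ba²⁺ < Cs⁺ (isoelectronic, higher Z=56 is smaller); Cs⁺ < I⁻ (isoelectronic, higher Z=55 is smaller).
So the order is Be²⁺ < Mg²⁺ < Ba²⁺ < Cs⁺ < I⁻; the 3rd-smallest ion is Ba²⁺.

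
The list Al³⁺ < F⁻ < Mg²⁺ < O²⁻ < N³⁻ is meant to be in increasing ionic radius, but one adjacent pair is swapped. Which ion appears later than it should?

The pair F⁻, Mg²⁺ is the wrong way round — Mg²⁺ and F⁻ share 10 electrons; the higher nuclear charge on Mg (Z=12) contracts it more, so Mg²⁺ < F⁻. All other adjacent pairs agree with periodic trends, so Mg²⁺ is the misplaced ion.

Mg²⁺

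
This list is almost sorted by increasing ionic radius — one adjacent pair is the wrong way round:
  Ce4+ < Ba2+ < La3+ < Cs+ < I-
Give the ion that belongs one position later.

Check each adjacent pair. Ba2+ and La3+ are reversed: they are isoelectronic (54 e⁻) and La has more protons than Ba (57 vs 56), making La3+ smaller. No other neighbouring pair contradicts the periodic trends, so Ba2+ is the ion listed too early.

Ba2+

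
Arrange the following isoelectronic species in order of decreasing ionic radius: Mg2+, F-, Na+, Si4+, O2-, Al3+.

O2- > F- > Na+ > Mg2+ > Al3+ > Si4+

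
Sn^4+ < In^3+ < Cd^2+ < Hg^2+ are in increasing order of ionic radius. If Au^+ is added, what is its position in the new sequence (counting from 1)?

5

First list Z and electron count for each: Sn^4+ has 46 e⁻ (Z=50), In^3+ has 46 e⁻ (Z=49), Cd^2+ has 46 e⁻ (Z=48), Hg^2+ has 78 e⁻ (Z=80), Au^+ has 78 e⁻ (Z=79). Sn^4+ < In^3+ (isoelectronic, higher Z=50 is smaller); In^3+ < Cd^2+ (isoelectronic, higher Z=49 is smaller); Cd^2+ < Hg^2+ (same group, 1 shell fewer); Hg^2+ < Au^+ (isoelectronic, higher Z=80 is smaller).
Merged order: Sn^4+ < In^3+ < Cd^2+ < Hg^2+ < Au^+ — Au^+ is number 5.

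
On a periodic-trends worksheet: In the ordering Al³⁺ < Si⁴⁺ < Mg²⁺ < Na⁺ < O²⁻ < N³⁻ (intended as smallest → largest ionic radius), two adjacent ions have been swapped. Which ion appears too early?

Scanning neighbour by neighbour, only Al³⁺/Si⁴⁺ violates a trend: Si⁴⁺ and Al³⁺ share 10 electrons; the higher nuclear charge on Si (Z=14) contracts it more, so Si⁴⁺ < Al³⁺. That makes Al³⁺ the one sitting a position early relative to where it belongs.

Al³⁺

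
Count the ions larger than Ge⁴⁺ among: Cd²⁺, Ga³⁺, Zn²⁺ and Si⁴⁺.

3

First list Z and electron count for each: Si⁴⁺: 10 e⁻, Z=14, Ge⁴⁺: 28 e⁻, Z=32, Ga³⁺: 28 e⁻, Z=31, Zn²⁺: 28 e⁻, Z=30, Cd²⁺: 46 e⁻, Z=48. Si⁴⁺ < Ge⁴⁺ (same group, 1 shell fewer); Ge⁴⁺ < Ga³⁺ (both 28 e⁻, Z=32>31); Ga³⁺ < Zn²⁺ (both 28 e⁻, Z=31>30); Zn²⁺ < Cd²⁺ (same group, 1 shell fewer).
Ordering all of them (including Ge⁴⁺) by radius gives Si⁴⁺ < Ge⁴⁺ < Ga³⁺ < Zn²⁺ < Cd²⁺. So 3 are larger.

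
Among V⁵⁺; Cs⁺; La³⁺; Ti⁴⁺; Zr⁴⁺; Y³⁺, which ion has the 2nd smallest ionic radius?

Tabulating Z and e⁻: V⁵⁺: 18 e⁻, Z=23, Ti⁴⁺: 18 e⁻, Z=22, Zr⁴⁺: 36 e⁻, Z=40, Y³⁺: 36 e⁻, Z=39, La³⁺: 54 e⁻, Z=57, Cs⁺: 54 e⁻, Z=55. V⁵⁺ < Ti⁴⁺ (isoelectronic, higher Z=23 is smaller); Ti⁴⁺ < Zr⁴⁺ (same group, period 4 vs 5); Zr⁴⁺ < Y³⁺ (isoelectronic, higher Z=40 is smaller); Y³⁺ < La³⁺ (same group, 1 shell fewer); La³⁺ < Cs⁺ (both 54 e⁻, Z=57>55).
Ordering: V⁵⁺ < Ti⁴⁺ < Zr⁴⁺ < Y³⁺ < La³⁺ < Cs⁺. The 2nd smallest is Ti⁴⁺.

Ti⁴⁺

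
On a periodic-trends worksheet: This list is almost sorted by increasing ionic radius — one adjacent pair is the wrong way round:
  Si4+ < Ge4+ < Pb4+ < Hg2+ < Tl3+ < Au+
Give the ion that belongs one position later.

Hg2+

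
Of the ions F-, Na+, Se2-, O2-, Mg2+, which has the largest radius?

Se2-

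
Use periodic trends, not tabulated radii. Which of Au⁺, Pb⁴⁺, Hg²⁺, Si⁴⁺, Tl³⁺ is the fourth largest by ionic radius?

Electron counts and nuclear charges: Si⁴⁺ (Z=14, 10 e⁻), Pb⁴⁺ (Z=82, 78 e⁻), Tl³⁺ (Z=81, 78 e⁻), Hg²⁺ (Z=80, 78 e⁻), Au⁺ (Z=79, 78 e⁻). Si⁴⁺ < Pb⁴⁺ (same group, 3 shells fewer); Pb⁴⁺ < Tl³⁺ (isoelectronic, higher Z=82 is smaller); Tl³⁺ < Hg²⁺ (both 78 e⁻, Z=81>80); Hg²⁺ < Au⁺ (isoelectronic, higher Z=80 is smaller).
Full ascending order: Si⁴⁺ < Pb⁴⁺ < Tl³⁺ < Hg²⁺ < Au⁺. Counting from the largest, position 4 is Pb⁴⁺.

Pb⁴⁺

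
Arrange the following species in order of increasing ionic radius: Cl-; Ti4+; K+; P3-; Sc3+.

Ti4+ < Sc3+ < K+ < Cl- < P3-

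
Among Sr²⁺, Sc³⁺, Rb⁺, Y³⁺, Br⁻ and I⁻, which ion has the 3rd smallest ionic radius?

Sr²⁺

First list Z and electron count for each: Sc³⁺ (Z=21, 18 e⁻), Y³⁺ (Z=39, 36 e⁻), Sr²⁺ (Z=38, 36 e⁻), Rb⁺ (Z=37, 36 e⁻), Br⁻ (Z=35, 36 e⁻), I⁻ (Z=53, 54 e⁻). Sc³⁺ < Y³⁺ (same group, period 4 vs 5); Y³⁺ < Sr²⁺ (both 36 e⁻, Z=39>38); Sr²⁺ < Rb⁺ (both 36 e⁻, Z=38>37); Rb⁺ < Br⁻ (both 36 e⁻, Z=37>35); Br⁻ < I⁻ (same group, period 4 vs 5).
Ordering: Sc³⁺ < Y³⁺ < Sr²⁺ < Rb⁺ < Br⁻ < I⁻. The 3rd smallest is Sr²⁺.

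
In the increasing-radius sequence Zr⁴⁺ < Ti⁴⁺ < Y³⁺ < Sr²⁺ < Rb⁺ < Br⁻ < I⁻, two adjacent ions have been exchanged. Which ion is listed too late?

Ti⁴⁺

The pair Zr⁴⁺, Ti⁴⁺ is the wrong way round — Ti⁴⁺ and Zr⁴⁺ are in one column with the same charge; the lighter period-4 ion has one fewer shell and is smaller. All other adjacent pairs agree with periodic trends, so Ti⁴⁺ is the misplaced ion.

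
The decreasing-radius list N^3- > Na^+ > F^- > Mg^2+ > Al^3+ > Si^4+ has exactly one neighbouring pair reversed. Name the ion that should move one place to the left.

F^-

Check each adjacent pair. Na^+ and F^- are reversed: they are isoelectronic (10 e⁻) and Na has more protons than F (11 vs 9), making Na^+ smaller. No other neighbouring pair contradicts the periodic trends, so F^- is the ion listed too late.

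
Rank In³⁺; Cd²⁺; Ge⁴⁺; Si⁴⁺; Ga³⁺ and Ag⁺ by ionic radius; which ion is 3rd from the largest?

First list Z and electron count for each: Si⁴⁺: 10 e⁻, Z=14, Ge⁴⁺: 28 e⁻, Z=32, Ga³⁺: 28 e⁻, Z=31, In³⁺: 46 e⁻, Z=49, Cd²⁺: 46 e⁻, Z=48, Ag⁺: 46 e⁻, Z=47. Si⁴⁺ < Ge⁴⁺ (same group, period 3 vs 4); Ge⁴⁺ < Ga³⁺ (isoelectronic, higher Z=32 is smaller); Ga³⁺ < In³⁺ (same group, period 4 vs 5); In³⁺ < Cd²⁺ (isoelectronic, higher Z=49 is smaller); Cd²⁺ < Ag⁺ (isoelectronic, higher Z=48 is smaller).
Full ascending order: Si⁴⁺ < Ge⁴⁺ < Ga³⁺ < In³⁺ < Cd²⁺ < Ag⁺. Counting from the largest, position 3 is In³⁺.

In³⁺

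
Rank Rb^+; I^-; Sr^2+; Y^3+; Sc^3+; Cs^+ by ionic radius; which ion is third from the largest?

Rb^+

Tabulating Z and e⁻: Sc^3+ (Z=21, 18 e⁻), Y^3+ (Z=39, 36 e⁻), Sr^2+ (Z=38, 36 e⁻), Rb^+ (Z=37, 36 e⁻), Cs^+ (Z=55, 54 e⁻), I^- (Z=53, 54 e⁻). Sc^3+ < Y^3+ (same group, 1 shell fewer); Y^3+ < Sr^2+ (isoelectronic, higher Z=39 is smaller); Sr^2+ < Rb^+ (isoelectronic, higher Z=38 is smaller); Rb^+ < Cs^+ (same group, 1 shell fewer); Cs^+ < I^- (both 54 e⁻, Z=55>53).
So the order is Sc^3+ < Y^3+ < Sr^2+ < Rb^+ < Cs^+ < I^-; the 3rd-largest ion is Rb^+.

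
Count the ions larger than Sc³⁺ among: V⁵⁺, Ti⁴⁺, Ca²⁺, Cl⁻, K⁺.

All of these have 18 electrons (isoelectronic). With the same electron cloud, the ion with the most protons pulls it in tightest. Nuclear charges: V⁵⁺ (Z=23), Ti⁴⁺ (Z=22), Sc³⁺ (Z=21), Ca²⁺ (Z=20), K⁺ (Z=19), Cl⁻ (Z=17). Highest Z is smallest.
Overall: V⁵⁺ < Ti⁴⁺ < Sc³⁺ < Ca²⁺ < K⁺ < Cl⁻. Sc³⁺ has 2 below it and 3 above. Count: 3.

3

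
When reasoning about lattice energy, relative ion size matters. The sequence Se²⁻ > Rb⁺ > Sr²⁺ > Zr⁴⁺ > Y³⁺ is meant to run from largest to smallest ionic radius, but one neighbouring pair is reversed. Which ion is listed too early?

Zr⁴⁺

The pair Zr⁴⁺, Y³⁺ is the wrong way round — they are isoelectronic (36 e⁻) and Zr has more protons than Y (40 vs 39), making Zr⁴⁺ smaller. All other adjacent pairs agree with periodic trends, so Zr⁴⁺ is the misplaced ion.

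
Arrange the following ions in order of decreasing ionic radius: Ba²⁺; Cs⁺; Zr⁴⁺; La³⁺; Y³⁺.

First list Z and electron count for each: Zr⁴⁺: 36 e⁻, Z=40, Y³⁺: 36 e⁻, Z=39, La³⁺: 54 e⁻, Z=57, Ba²⁺: 54 e⁻, Z=56, Cs⁺: 54 e⁻, Z=55. Zr⁴⁺ < Y³⁺ (isoelectronic, higher Z=40 is smaller); Y³⁺ < La³⁺ (same group, period 5 vs 6); La³⁺ < Ba²⁺ (isoelectronic, higher Z=57 is smaller); Ba²⁺ < Cs⁺ (both 54 e⁻, Z=56>55).

Cs⁺ > Ba²⁺ > La³⁺ > Y³⁺ > Zr⁴⁺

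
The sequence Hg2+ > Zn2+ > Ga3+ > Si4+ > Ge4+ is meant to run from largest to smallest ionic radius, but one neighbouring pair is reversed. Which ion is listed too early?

The pair Si4+, Ge4+ is the wrong way round — Si4+ and Ge4+ are in one column with the same charge; the lighter period-3 ion has one fewer shell and is smaller. All other adjacent pairs agree with periodic trends, so Si4+ is the misplaced ion.

Si4+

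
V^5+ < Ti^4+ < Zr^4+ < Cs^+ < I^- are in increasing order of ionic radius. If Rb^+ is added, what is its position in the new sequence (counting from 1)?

4

Electron counts and nuclear charges: V^5+ (Z=23, 18 e⁻), Ti^4+ (Z=22, 18 e⁻), Zr^4+ (Z=40, 36 e⁻), Rb^+ (Z=37, 36 e⁻), Cs^+ (Z=55, 54 e⁻), I^- (Z=53, 54 e⁻). V^5+ < Ti^4+ (isoelectronic, higher Z=23 is smaller); Ti^4+ < Zr^4+ (same group, period 4 vs 5); Zr^4+ < Rb^+ (isoelectronic, higher Z=40 is smaller); Rb^+ < Cs^+ (same group, 1 shell fewer); Cs^+ < I^- (both 54 e⁻, Z=55>53).
The complete sequence is V^5+ < Ti^4+ < Zr^4+ < Rb^+ < Cs^+ < I^-. Rb^+ sits at position 4.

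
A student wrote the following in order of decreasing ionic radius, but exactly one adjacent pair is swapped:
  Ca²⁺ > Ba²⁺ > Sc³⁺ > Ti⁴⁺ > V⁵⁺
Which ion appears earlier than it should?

Ca²⁺

Compare adjacent ions: Ca²⁺ and Ba²⁺ are in one column with the same charge; the lighter period-4 ion has 2 fewer shells and is smaller — yet in this decreasing list Ca²⁺ sits before Ba²⁺. Nothing else is reversed, so Ca²⁺ should move one place to the right.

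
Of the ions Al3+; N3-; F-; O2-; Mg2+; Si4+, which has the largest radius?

N3-

All of these have 10 electrons (isoelectronic). With the same electron cloud, the ion with the most protons pulls it in tightest. Nuclear charges: Si4+ (Z=14), Al3+ (Z=13), Mg2+ (Z=12), F- (Z=9), O2- (Z=8), N3- (Z=7). Highest Z is smallest.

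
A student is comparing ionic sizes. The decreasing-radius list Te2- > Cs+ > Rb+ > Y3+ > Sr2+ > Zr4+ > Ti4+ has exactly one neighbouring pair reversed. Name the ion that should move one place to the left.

Sr2+

The pair Y3+, Sr2+ is the wrong way round — Y3+ and Sr2+ share 36 electrons; the higher nuclear charge on Y (Z=39) contracts it more, so Y3+ < Sr2+. All other adjacent pairs agree with periodic trends, so Sr2+ is the misplaced ion.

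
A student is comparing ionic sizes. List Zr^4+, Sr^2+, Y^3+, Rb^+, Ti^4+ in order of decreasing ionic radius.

Work out protons and electrons: Ti^4+: 18 e⁻, Z=22, Zr^4+: 36 e⁻, Z=40, Y^3+: 36 e⁻, Z=39, Sr^2+: 36 e⁻, Z=38, Rb^+: 36 e⁻, Z=37. Ti^4+ < Zr^4+ (same group, 1 shell fewer); Zr^4+ < Y^3+ (isoelectronic, higher Z=40 is smaller); Y^3+ < Sr^2+ (isoelectronic, higher Z=39 is smaller); Sr^2+ < Rb^+ (both 36 e⁻, Z=38>37).

Rb^+ > Sr^2+ > Y^3+ > Zr^4+ > Ti^4+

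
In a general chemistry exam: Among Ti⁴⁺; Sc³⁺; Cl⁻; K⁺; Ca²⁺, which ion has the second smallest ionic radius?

These species are isoelectronic with 18 electrons. The only difference is the number of protons: Ti⁴⁺ (Z=22), Sc³⁺ (Z=21), Ca²⁺ (Z=20), K⁺ (Z=19), Cl⁻ (Z=17). The strongest nuclear pull (Ti⁴⁺) gives the smallest ion.
So the order is Ti⁴⁺ < Sc³⁺ < Ca²⁺ < K⁺ < Cl⁻; the 2nd-smallest ion is Sc³⁺.

Sc³⁺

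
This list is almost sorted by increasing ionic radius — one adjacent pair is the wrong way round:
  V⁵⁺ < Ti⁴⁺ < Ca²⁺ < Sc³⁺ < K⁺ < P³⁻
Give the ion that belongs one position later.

Ca²⁺

Scanning neighbour by neighbour, only Ca²⁺/Sc³⁺ violates a trend: they are isoelectronic (18 e⁻) and Sc has more protons than Ca (21 vs 20), making Sc³⁺ smaller. That makes Ca²⁺ the one sitting a position early relative to where it belongs.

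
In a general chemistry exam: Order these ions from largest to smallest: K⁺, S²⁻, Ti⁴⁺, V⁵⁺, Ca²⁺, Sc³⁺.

S²⁻ > K⁺ > Ca²⁺ > Sc³⁺ > Ti⁴⁺ > V⁵⁺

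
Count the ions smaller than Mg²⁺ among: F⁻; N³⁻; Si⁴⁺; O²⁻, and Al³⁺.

2

These species are isoelectronic with 10 electrons. The only difference is the number of protons: Si⁴⁺ (Z=14), Al³⁺ (Z=13), Mg²⁺ (Z=12), F⁻ (Z=9), O²⁻ (Z=8), N³⁻ (Z=7). The strongest nuclear pull (Si⁴⁺) gives the smallest ion.
Ordering all of them (including Mg²⁺) by radius gives Si⁴⁺ < Al³⁺ < Mg²⁺ < F⁻ < O²⁻ < N³⁻. So 2 are smaller.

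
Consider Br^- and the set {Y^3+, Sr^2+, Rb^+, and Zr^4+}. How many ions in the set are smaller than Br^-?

4

All of these have 36 electrons (isoelectronic). With the same electron cloud, the ion with the most protons pulls it in tightest. Nuclear charges: Zr^4+ (Z=40), Y^3+ (Z=39), Sr^2+ (Z=38), Rb^+ (Z=37), Br^- (Z=35). Highest Z is smallest.
Ordering all of them (including Br^-) by radius gives Zr^4+ < Y^3+ < Sr^2+ < Rb^+ < Br^-. Count: 4.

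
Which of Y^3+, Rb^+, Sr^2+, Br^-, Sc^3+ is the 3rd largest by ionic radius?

Tabulating Z and e⁻: Sc^3+: 18 e⁻, Z=21, Y^3+: 36 e⁻, Z=39, Sr^2+: 36 e⁻, Z=38, Rb^+: 36 e⁻, Z=37, Br^-: 36 e⁻, Z=35. Sc^3+ < Y^3+ (same group, 1 shell fewer); Y^3+ < Sr^2+ (both 36 e⁻, Z=39>38); Sr^2+ < Rb^+ (isoelectronic, higher Z=38 is smaller); Rb^+ < Br^- (isoelectronic, higher Z=37 is smaller).
So the order is Sc^3+ < Y^3+ < Sr^2+ < Rb^+ < Br^-; the 3rd-largest ion is Sr^2+.

Sr^2+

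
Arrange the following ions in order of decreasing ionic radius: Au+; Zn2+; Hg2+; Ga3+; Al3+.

Au+ > Hg2+ > Zn2+ > Ga3+ > Al3+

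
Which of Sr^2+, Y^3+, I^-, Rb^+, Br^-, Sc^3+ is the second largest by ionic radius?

First list Z and electron count for each: Sc^3+ has 18 e⁻ (Z=21), Y^3+ has 36 e⁻ (Z=39), Sr^2+ has 36 e⁻ (Z=38), Rb^+ has 36 e⁻ (Z=37), Br^- has 36 e⁻ (Z=35), I^- has 54 e⁻ (Z=53). Sc^3+ < Y^3+ (same group, 1 shell fewer); Y^3+ < Sr^2+ (isoelectronic, higher Z=39 is smaller); Sr^2+ < Rb^+ (both 36 e⁻, Z=38>37); Rb^+ < Br^- (isoelectronic, higher Z=37 is smaller); Br^- < I^- (same group, period 4 vs 5).
That gives Sc^3+ < Y^3+ < Sr^2+ < Rb^+ < Br^- < I^-. From the largest end, number 2 is Br^-.

Br^-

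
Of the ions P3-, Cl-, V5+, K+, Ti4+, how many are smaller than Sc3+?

These species are isoelectronic with 18 electrons. The only difference is the number of protons: V5+ (Z=23), Ti4+ (Z=22), Sc3+ (Z=21), K+ (Z=19), Cl- (Z=17), P3- (Z=15). The strongest nuclear pull (V5+) gives the smallest ion.
Placing each against Sc3+: smaller — V5+, Ti4+; larger — K+, Cl-, P3-. That's 2.

2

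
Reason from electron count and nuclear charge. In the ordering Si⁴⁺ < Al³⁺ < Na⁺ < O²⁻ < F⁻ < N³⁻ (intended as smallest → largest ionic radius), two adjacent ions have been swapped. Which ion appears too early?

Check each adjacent pair. O²⁻ and F⁻ are reversed: F⁻ and O²⁻ share 10 electrons; the higher nuclear charge on F (Z=9) contracts it more, so F⁻ < O²⁻. No other neighbouring pair contradicts the periodic trends, so O²⁻ is the ion listed too early.

O²⁻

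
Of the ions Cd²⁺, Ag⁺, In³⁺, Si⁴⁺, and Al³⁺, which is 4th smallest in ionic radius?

Electron counts and nuclear charges: Si⁴⁺ has 10 e⁻ (Z=14), Al³⁺ has 10 e⁻ (Z=13), In³⁺ has 46 e⁻ (Z=49), Cd²⁺ has 46 e⁻ (Z=48), Ag⁺ has 46 e⁻ (Z=47). Si⁴⁺ < Al³⁺ (both 10 e⁻, Z=14>13); Al³⁺ < In³⁺ (same group, 2 shells fewer); In³⁺ < Cd²⁺ (isoelectronic, higher Z=49 is smaller); Cd²⁺ < Ag⁺ (both 46 e⁻, Z=48>47).
That gives Si⁴⁺ < Al³⁺ < In³⁺ < Cd²⁺ < Ag⁺. From the smallest end, number 4 is Cd²⁺.

Cd²⁺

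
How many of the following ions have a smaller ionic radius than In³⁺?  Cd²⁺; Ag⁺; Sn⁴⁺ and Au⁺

Sn⁴⁺ (Z=50, 46 e⁻), In³⁺ (Z=49, 46 e⁻), Cd²⁺ (Z=48, 46 e⁻), Ag⁺ (Z=47, 46 e⁻), Au⁺ (Z=79, 78 e⁻). Sn⁴⁺ < In³⁺ (isoelectronic, higher Z=50 is smaller); In³⁺ < Cd²⁺ (both 46 e⁻, Z=49>48); Cd²⁺ < Ag⁺ (isoelectronic, higher Z=48 is smaller); Ag⁺ < Au⁺ (same group, 1 shell fewer).
Overall: Sn⁴⁺ < In³⁺ < Cd²⁺ < Ag⁺ < Au⁺. In³⁺ has 1 below it and 3 above. Count: 1.

1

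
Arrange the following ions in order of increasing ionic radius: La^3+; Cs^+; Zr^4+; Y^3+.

Zr^4+ < Y^3+ < La^3+ < Cs^+

Work out protons and electrons: Zr^4+ has 36 e⁻ (Z=40), Y^3+ has 36 e⁻ (Z=39), La^3+ has 54 e⁻ (Z=57), Cs^+ has 54 e⁻ (Z=55). Zr^4+ < Y^3+ (isoelectronic, higher Z=40 is smaller); Y^3+ < La^3+ (same group, 1 shell fewer); La^3+ < Cs^+ (isoelectronic, higher Z=57 is smaller).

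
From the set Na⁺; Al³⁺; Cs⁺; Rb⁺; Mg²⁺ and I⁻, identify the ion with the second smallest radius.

Mg²⁺

First list Z and electron count for each: Al³⁺ (Z=13, 10 e⁻), Mg²⁺ (Z=12, 10 e⁻), Na⁺ (Z=11, 10 e⁻), Rb⁺ (Z=37, 36 e⁻), Cs⁺ (Z=55, 54 e⁻), I⁻ (Z=53, 54 e⁻). Al³⁺ < Mg²⁺ (isoelectronic, higher Z=13 is smaller); Mg²⁺ < Na⁺ (both 10 e⁻, Z=12>11); Na⁺ < Rb⁺ (same group, period 3 vs 5); Rb⁺ < Cs⁺ (same group, period 5 vs 6); Cs⁺ < I⁻ (both 54 e⁻, Z=55>53).
Full ascending order: Al³⁺ < Mg²⁺ < Na⁺ < Rb⁺ < Cs⁺ < I⁻. Counting from the smallest, position 2 is Mg²⁺.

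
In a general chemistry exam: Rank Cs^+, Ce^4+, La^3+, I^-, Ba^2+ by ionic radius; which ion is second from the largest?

Cs^+

All of these have 54 electrons (isoelectronic). With the same electron cloud, the ion with the most protons pulls it in tightest. Nuclear charges: Ce^4+ (Z=58), La^3+ (Z=57), Ba^2+ (Z=56), Cs^+ (Z=55), I^- (Z=53). Highest Z is smallest.
So the order is Ce^4+ < La^3+ < Ba^2+ < Cs^+ < I^-; the 2nd-largest ion is Cs^+.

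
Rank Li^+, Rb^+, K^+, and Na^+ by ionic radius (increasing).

Li^+ < Na^+ < K^+ < Rb^+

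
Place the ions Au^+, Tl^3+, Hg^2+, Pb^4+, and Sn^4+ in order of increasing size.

Sn^4+ < Pb^4+ < Tl^3+ < Hg^2+ < Au^+

Electron counts and nuclear charges: Sn^4+: 46 e⁻, Z=50, Pb^4+: 78 e⁻, Z=82, Tl^3+: 78 e⁻, Z=81, Hg^2+: 78 e⁻, Z=80, Au^+: 78 e⁻, Z=79. Sn^4+ < Pb^4+ (same group, period 5 vs 6); Pb^4+ < Tl^3+ (isoelectronic, higher Z=82 is smaller); Tl^3+ < Hg^2+ (both 78 e⁻, Z=81>80); Hg^2+ < Au^+ (isoelectronic, higher Z=80 is smaller).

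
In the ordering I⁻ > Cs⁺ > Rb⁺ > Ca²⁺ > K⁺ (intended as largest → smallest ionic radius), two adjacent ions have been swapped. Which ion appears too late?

The pair Ca²⁺, K⁺ is the wrong way round — Ca²⁺ and K⁺ share 18 electrons; the higher nuclear charge on Ca (Z=20) contracts it more, so Ca²⁺ < K⁺. All other adjacent pairs agree with periodic trends, so K⁺ is the misplaced ion.

K⁺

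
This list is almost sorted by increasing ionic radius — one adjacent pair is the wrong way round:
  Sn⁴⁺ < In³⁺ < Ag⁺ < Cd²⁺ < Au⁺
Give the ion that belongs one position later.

The pair Ag⁺, Cd²⁺ is the wrong way round — they are isoelectronic (46 e⁻) and Cd has more protons than Ag (48 vs 47), making Cd²⁺ smaller. All other adjacent pairs agree with periodic trends, so Ag⁺ is the misplaced ion.

Ag⁺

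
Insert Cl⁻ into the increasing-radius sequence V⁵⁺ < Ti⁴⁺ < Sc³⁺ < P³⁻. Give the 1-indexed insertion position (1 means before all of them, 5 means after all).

Isoelectronic series (18 e⁻ each). Size is set by nuclear charge: more protons means a smaller ion. V⁵⁺ (Z=23), Ti⁴⁺ (Z=22), Sc³⁺ (Z=21), Cl⁻ (Z=17), P³⁻ (Z=15).
Putting Cl⁻ in gives V⁵⁺ < Ti⁴⁺ < Sc³⁺ < Cl⁻ < P³⁻; it lands at slot 4.

4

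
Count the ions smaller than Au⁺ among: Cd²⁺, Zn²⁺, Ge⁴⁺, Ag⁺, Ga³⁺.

5

First list Z and electron count for each: Ge⁴⁺ has 28 e⁻ (Z=32), Ga³⁺ has 28 e⁻ (Z=31), Zn²⁺ has 28 e⁻ (Z=30), Cd²⁺ has 46 e⁻ (Z=48), Ag⁺ has 46 e⁻ (Z=47), Au⁺ has 78 e⁻ (Z=79). Ge⁴⁺ < Ga³⁺ (both 28 e⁻, Z=32>31); Ga³⁺ < Zn²⁺ (isoelectronic, higher Z=31 is smaller); Zn²⁺ < Cd²⁺ (same group, 1 shell fewer); Cd²⁺ < Ag⁺ (isoelectronic, higher Z=48 is smaller); Ag⁺ < Au⁺ (same group, period 5 vs 6).
Overall: Ge⁴⁺ < Ga³⁺ < Zn²⁺ < Cd²⁺ < Ag⁺ < Au⁺. Au⁺ has 5 below it and 0 above. So 5 are smaller.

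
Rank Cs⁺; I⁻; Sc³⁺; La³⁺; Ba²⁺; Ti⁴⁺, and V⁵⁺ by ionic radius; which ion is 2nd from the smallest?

Ti⁴⁺

Tabulating Z and e⁻: V⁵⁺ has 18 e⁻ (Z=23), Ti⁴⁺ has 18 e⁻ (Z=22), Sc³⁺ has 18 e⁻ (Z=21), La³⁺ has 54 e⁻ (Z=57), Ba²⁺ has 54 e⁻ (Z=56), Cs⁺ has 54 e⁻ (Z=55), I⁻ has 54 e⁻ (Z=53). V⁵⁺ < Ti⁴⁺ (isoelectronic, higher Z=23 is smaller); Ti⁴⁺ < Sc³⁺ (both 18 e⁻, Z=22>21); Sc³⁺ < La³⁺ (same group, 2 shells fewer); La³⁺ < Ba²⁺ (isoelectronic, higher Z=57 is smaller); Ba²⁺ < Cs⁺ (isoelectronic, higher Z=56 is smaller); Cs⁺ < I⁻ (both 54 e⁻, Z=55>53).
Full ascending order: V⁵⁺ < Ti⁴⁺ < Sc³⁺ < La³⁺ < Ba²⁺ < Cs⁺ < I⁻. Counting from the smallest, position 2 is Ti⁴⁺.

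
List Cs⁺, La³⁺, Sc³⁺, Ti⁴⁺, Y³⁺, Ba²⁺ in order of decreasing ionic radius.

First list Z and electron count for each: Ti⁴⁺ has 18 e⁻ (Z=22), Sc³⁺ has 18 e⁻ (Z=21), Y³⁺ has 36 e⁻ (Z=39), La³⁺ has 54 e⁻ (Z=57), Ba²⁺ has 54 e⁻ (Z=56), Cs⁺ has 54 e⁻ (Z=55). Ti⁴⁺ < Sc³⁺ (both 18 e⁻, Z=22>21); Sc³⁺ < Y³⁺ (same group, period 4 vs 5); Y³⁺ < La³⁺ (same group, period 5 vs 6); La³⁺ < Ba²⁺ (both 54 e⁻, Z=57>56); Ba²⁺ < Cs⁺ (isoelectronic, higher Z=56 is smaller).

Cs⁺ > Ba²⁺ > La³⁺ > Y³⁺ > Sc³⁺ > Ti⁴⁺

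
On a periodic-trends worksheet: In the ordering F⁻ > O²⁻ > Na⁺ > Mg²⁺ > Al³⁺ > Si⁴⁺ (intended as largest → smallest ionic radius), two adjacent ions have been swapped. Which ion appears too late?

O²⁻

Check each adjacent pair. F⁻ and O²⁻ are reversed: both have 10 electrons but Z(F)=9 > Z(O)=8, so F⁻ should be the smaller of the two. No other neighbouring pair contradicts the periodic trends, so O²⁻ is the ion listed too late.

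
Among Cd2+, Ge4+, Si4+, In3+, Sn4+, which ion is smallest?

Electron counts and nuclear charges: Si4+: 10 e⁻, Z=14, Ge4+: 28 e⁻, Z=32, Sn4+: 46 e⁻, Z=50, In3+: 46 e⁻, Z=49, Cd2+: 46 e⁻, Z=48. Si4+ < Ge4+ (same group, 1 shell fewer); Ge4+ < Sn4+ (same group, 1 shell fewer); Sn4+ < In3+ (both 46 e⁻, Z=50>49); In3+ < Cd2+ (isoelectronic, higher Z=49 is smaller).

Si4+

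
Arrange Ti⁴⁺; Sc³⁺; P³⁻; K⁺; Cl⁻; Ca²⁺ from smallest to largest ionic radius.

These species are isoelectronic with 18 electrons. The only difference is the number of protons: Ti⁴⁺ (Z=22), Sc³⁺ (Z=21), Ca²⁺ (Z=20), K⁺ (Z=19), Cl⁻ (Z=17), P³⁻ (Z=15). The strongest nuclear pull (Ti⁴⁺) gives the smallest ion.

Ti⁴⁺ < Sc³⁺ < Ca²⁺ < K⁺ < Cl⁻ < P³⁻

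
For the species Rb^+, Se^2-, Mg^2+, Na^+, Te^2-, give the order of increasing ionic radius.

Mg^2+ < Na^+ < Rb^+ < Se^2- < Te^2-

Tabulating Z and e⁻: Mg^2+: 10 e⁻, Z=12, Na^+: 10 e⁻, Z=11, Rb^+: 36 e⁻, Z=37, Se^2-: 36 e⁻, Z=34, Te^2-: 54 e⁻, Z=52. Mg^2+ < Na^+ (isoelectronic, higher Z=12 is smaller); Na^+ < Rb^+ (same group, period 3 vs 5); Rb^+ < Se^2- (isoelectronic, higher Z=37 is smaller); Se^2- < Te^2- (same group, period 4 vs 5).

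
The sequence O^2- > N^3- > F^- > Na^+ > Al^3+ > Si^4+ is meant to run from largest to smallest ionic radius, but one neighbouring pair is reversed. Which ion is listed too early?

O^2-

Check each adjacent pair. O^2- and N^3- are reversed: they are isoelectronic (10 e⁻) and O has more protons than N (8 vs 7), making O^2- smaller. No other neighbouring pair contradicts the periodic trends, so O^2- is the ion listed too early.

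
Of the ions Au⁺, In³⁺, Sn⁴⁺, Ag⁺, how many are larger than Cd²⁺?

2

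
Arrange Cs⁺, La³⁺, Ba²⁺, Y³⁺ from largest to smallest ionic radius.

First list Z and electron count for each: Y³⁺ (Z=39, 36 e⁻), La³⁺ (Z=57, 54 e⁻), Ba²⁺ (Z=56, 54 e⁻), Cs⁺ (Z=55, 54 e⁻). Y³⁺ < La³⁺ (same group, period 5 vs 6); La³⁺ < Ba²⁺ (isoelectronic, higher Z=57 is smaller); Ba²⁺ < Cs⁺ (both 54 e⁻, Z=56>55).

Cs⁺ > Ba²⁺ > La³⁺ > Y³⁺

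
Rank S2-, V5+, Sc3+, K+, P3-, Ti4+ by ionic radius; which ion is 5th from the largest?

Each ion has 18 electrons. The ranking follows nuclear charge in reverse — greater Z gives a smaller radius. V5+ (Z=23), Ti4+ (Z=22), Sc3+ (Z=21), K+ (Z=19), S2- (Z=16), P3- (Z=15).
Ordering: V5+ < Ti4+ < Sc3+ < K+ < S2- < P3-. The 5th largest is Ti4+.

Ti4+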